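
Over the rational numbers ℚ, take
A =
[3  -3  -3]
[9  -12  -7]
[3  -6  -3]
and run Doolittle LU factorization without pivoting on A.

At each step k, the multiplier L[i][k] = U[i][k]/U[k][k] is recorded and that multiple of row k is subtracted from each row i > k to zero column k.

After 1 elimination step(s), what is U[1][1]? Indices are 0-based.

k=0: U[0][0]=3
  eliminate (1,0): mult=3, new row 1: (0, -3, 2); set L[1][0]=3
  eliminate (2,0): mult=1, new row 2: (0, -3, 0); set L[2][0]=1

U[1][1] = -3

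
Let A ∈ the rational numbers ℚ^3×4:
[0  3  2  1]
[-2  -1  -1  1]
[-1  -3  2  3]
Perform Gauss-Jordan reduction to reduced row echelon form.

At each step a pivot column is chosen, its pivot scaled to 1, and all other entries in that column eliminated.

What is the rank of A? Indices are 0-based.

pivot(0,0): swap R0↔R1
pivot(0,0)=-2: scale R0 → (1, 1/2, 1/2, -1/2)
  clear (2,0): R2 −= (-1)R0 → (0, -5/2, 5/2, 5/2)
pivot(1,1)=3: scale R1 → (0, 1, 2/3, 1/3)
  clear (0,1): R0 −= (1/2)R1 → (1, 0, 1/6, -2/3)
  clear (2,1): R2 −= (-5/2)R1 → (0, 0, 25/6, 10/3)
pivot(2,2)=25/6: scale R2 → (0, 0, 1, 4/5)
  clear (0,2): R0 −= (1/6)R2 → (1, 0, 0, -4/5)
  clear (1,2): R1 −= (2/3)R2 → (0, 1, 0, -1/5)

rank = 3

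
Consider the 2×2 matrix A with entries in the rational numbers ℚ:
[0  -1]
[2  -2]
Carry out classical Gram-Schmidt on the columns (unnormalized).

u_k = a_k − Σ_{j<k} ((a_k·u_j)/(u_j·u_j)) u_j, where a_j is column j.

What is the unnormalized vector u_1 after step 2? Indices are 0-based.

Step 1: u_0 = a_0 = (0, 2).
Step 2: u_1 = a_1 − (-1)·u_0 = (-1, 0).

u_1 = (-1, 0)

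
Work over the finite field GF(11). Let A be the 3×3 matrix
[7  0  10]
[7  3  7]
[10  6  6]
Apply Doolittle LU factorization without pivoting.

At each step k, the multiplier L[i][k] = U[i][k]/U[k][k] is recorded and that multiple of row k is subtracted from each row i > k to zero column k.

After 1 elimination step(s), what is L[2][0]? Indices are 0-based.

L[2][0] = 3

[col 0] pivot 7
  R1 -= 1*R0 → (0, 3, 8)  (L[1][0] := 1)
  R2 -= 3*R0 → (0, 6, 9)  (L[2][0] := 3)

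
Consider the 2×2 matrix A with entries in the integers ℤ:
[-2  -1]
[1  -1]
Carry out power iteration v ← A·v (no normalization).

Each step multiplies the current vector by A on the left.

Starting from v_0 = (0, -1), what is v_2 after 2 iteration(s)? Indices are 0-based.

v_2 = (-3, 0)

v_0 = (0, -1).
v_1 = A·v_0 = (1, 1).
v_2 = A·v_1 = (-3, 0).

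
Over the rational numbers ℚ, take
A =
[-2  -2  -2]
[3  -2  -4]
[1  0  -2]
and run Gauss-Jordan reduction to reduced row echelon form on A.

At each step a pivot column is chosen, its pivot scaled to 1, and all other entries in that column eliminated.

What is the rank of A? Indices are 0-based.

rank = 3

[1] R0 /= -2  ⇒  (1, 1, 1)
     R1 -= 3·R0  ⇒  (0, -5, -7)
     R2 -= 1·R0  ⇒  (0, -1, -3)
[2] R1 /= -5  ⇒  (0, 1, 7/5)
     R0 -= 1·R1  ⇒  (1, 0, -2/5)
     R2 -= -1·R1  ⇒  (0, 0, -8/5)
[3] R2 /= -8/5  ⇒  (0, 0, 1)
     R0 -= -2/5·R2  ⇒  (1, 0, 0)
     R1 -= 7/5·R2  ⇒  (0, 1, 0)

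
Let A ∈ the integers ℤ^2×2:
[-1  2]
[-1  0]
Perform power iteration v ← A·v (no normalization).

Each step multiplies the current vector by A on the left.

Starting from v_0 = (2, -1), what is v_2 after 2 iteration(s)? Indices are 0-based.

v_0 = (2, -1).
v_1 = A·v_0 = (-4, -2).
v_2 = A·v_1 = (0, 4).

v_2 = (0, 4)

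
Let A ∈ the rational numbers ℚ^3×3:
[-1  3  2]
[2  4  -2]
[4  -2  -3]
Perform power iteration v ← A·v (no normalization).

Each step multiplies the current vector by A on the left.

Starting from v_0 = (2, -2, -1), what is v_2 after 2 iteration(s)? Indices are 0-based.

v_0 = (2, -2, -1).
v_1 = A·v_0 = (-10, -2, 15).
v_2 = A·v_1 = (34, -58, -81).

v_2 = (34, -58, -81)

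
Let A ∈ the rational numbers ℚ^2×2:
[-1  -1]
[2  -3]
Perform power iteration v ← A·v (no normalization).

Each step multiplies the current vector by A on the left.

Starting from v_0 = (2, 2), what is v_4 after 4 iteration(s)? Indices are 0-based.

v_0 = (2, 2).
v_1 = A·v_0 = (-4, -2).
v_2 = A·v_1 = (6, -2).
v_3 = A·v_2 = (-4, 18).
v_4 = A·v_3 = (-14, -62).

v_4 = (-14, -62)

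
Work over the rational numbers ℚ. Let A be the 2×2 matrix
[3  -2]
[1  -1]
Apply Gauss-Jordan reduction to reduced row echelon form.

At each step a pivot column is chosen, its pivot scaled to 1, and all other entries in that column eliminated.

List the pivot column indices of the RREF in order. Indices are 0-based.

pivot columns: 0, 1

[1] R0 /= 3  ⇒  (1, -2/3)
     R1 -= 1·R0  ⇒  (0, -1/3)
[2] R1 /= -1/3  ⇒  (0, 1)
     R0 -= -2/3·R1  ⇒  (1, 0)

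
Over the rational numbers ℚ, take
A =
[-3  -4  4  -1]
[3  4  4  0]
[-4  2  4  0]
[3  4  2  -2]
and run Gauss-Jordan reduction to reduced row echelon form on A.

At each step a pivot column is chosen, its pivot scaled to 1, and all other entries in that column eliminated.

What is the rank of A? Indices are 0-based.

rank = 4

[1] R0 /= -3  ⇒  (1, 4/3, -4/3, 1/3)
     R1 -= 3·R0  ⇒  (0, 0, 8, -1)
     R2 -= -4·R0  ⇒  (0, 22/3, -4/3, 4/3)
     R3 -= 3·R0  ⇒  (0, 0, 6, -3)
[2] R1 <-> R2
[2] R1 /= 22/3  ⇒  (0, 1, -2/11, 2/11)
     R0 -= 4/3·R1  ⇒  (1, 0, -12/11, 1/11)
[3] R2 /= 8  ⇒  (0, 0, 1, -1/8)
     R0 -= -12/11·R2  ⇒  (1, 0, 0, -1/22)
     R1 -= -2/11·R2  ⇒  (0, 1, 0, 7/44)
     R3 -= 6·R2  ⇒  (0, 0, 0, -9/4)
[4] R3 /= -9/4  ⇒  (0, 0, 0, 1)
     R0 -= -1/22·R3  ⇒  (1, 0, 0, 0)
     R1 -= 7/44·R3  ⇒  (0, 1, 0, 0)
     R2 -= -1/8·R3  ⇒  (0, 0, 1, 0)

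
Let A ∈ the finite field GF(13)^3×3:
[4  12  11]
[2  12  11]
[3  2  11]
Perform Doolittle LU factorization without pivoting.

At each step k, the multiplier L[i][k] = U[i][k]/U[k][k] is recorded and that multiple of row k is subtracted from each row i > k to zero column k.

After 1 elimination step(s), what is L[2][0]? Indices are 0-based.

[col 0] pivot 4
  R1 -= 7*R0 → (0, 6, 12)  (L[1][0] := 7)
  R2 -= 4*R0 → (0, 6, 6)  (L[2][0] := 4)

L[2][0] = 4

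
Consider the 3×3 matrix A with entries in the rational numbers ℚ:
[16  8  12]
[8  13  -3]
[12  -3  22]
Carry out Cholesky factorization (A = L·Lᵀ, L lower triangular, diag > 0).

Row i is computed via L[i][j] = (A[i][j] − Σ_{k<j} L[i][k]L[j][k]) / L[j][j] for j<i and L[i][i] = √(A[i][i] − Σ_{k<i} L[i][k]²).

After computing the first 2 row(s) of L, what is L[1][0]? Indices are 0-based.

Step 1: L[0][0] = √(16) = 4.
  L[1][0] = (8) / L[0][0] = 2.
Step 2: L[1][1] = √(9) = 3.

L[1][0] = 2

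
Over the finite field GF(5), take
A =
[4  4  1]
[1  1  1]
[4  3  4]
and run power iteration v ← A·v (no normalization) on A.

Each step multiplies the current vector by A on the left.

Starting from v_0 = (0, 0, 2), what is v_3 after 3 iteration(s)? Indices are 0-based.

v_3 = (0, 2, 1)

v_0 = (0, 0, 2).
v_1 = A·v_0 = (2, 2, 3).
v_2 = A·v_1 = (4, 2, 1).
v_3 = A·v_2 = (0, 2, 1).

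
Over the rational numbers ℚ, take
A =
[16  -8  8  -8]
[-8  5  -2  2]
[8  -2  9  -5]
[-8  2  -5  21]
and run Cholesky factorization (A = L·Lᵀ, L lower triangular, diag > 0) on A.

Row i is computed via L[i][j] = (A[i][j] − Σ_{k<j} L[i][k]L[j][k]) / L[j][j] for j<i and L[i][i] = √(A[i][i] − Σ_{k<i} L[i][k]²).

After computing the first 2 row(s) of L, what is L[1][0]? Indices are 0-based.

Step 1: L[0][0] = √(16) = 4.
  L[1][0] = (-8) / L[0][0] = -2.
Step 2: L[1][1] = √(1) = 1.

L[1][0] = -2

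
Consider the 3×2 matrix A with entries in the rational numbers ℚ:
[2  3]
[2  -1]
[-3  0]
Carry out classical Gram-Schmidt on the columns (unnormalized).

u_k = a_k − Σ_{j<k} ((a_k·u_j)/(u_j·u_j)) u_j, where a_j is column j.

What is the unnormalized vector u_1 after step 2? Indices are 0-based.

u_1 = (43/17, -25/17, 12/17)

Step 1: u_0 = a_0 = (2, 2, -3).
Step 2: u_1 = a_1 − (4/17)·u_0 = (43/17, -25/17, 12/17).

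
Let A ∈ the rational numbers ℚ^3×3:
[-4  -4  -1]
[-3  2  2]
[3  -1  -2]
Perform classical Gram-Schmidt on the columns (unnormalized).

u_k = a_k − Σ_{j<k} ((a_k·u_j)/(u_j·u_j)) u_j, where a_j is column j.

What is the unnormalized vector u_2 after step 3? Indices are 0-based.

Step 1: u_0 = a_0 = (-4, -3, 3).
Step 2: u_1 = a_1 − (7/34)·u_0 = (-54/17, 89/34, -55/34).
Step 3: u_2 = a_2 − (-4/17)·u_0 − (396/665)·u_1 = (-33/665, -176/665, -44/133).

u_2 = (-33/665, -176/665, -44/133)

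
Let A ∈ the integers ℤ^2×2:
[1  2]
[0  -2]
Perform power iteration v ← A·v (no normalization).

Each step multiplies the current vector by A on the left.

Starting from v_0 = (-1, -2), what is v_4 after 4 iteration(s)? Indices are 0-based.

v_4 = (19, -32)

v_0 = (-1, -2).
v_1 = A·v_0 = (-5, 4).
v_2 = A·v_1 = (3, -8).
v_3 = A·v_2 = (-13, 16).
v_4 = A·v_3 = (19, -32).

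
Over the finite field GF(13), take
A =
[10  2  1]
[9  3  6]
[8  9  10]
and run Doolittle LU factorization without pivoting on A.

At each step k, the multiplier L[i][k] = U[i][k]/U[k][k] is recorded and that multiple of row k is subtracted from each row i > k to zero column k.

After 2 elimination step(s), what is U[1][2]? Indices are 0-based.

U[1][2] = 9

k=0: U[0][0]=10
  eliminate (1,0): mult=10, new row 1: (0, 9, 9); set L[1][0]=10
  eliminate (2,0): mult=6, new row 2: (0, 10, 4); set L[2][0]=6
k=1: U[1][1]=9
  eliminate (2,1): mult=4, new row 2: (0, 0, 7); set L[2][1]=4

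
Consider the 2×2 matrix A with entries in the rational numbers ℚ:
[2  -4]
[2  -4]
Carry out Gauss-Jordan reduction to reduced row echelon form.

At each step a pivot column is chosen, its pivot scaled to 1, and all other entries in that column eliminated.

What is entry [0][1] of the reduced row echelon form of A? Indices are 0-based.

pivot(0,0)=2: scale R0 → (1, -2)
  clear (1,0): R1 −= (2)R0 → (0, 0)
col 1: no nonzero at/below row 1; advance.

M[0][1] = -2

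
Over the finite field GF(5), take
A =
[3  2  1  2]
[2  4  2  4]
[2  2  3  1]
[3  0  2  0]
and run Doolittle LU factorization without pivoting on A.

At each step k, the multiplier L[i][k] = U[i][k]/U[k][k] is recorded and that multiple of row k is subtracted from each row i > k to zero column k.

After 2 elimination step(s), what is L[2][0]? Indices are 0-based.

[col 0] pivot 3
  R1 -= 4*R0 → (0, 1, 3, 1)  (L[1][0] := 4)
  R2 -= 4*R0 → (0, 4, 4, 3)  (L[2][0] := 4)
  R3 -= 1*R0 → (0, 3, 1, 3)  (L[3][0] := 1)
[col 1] pivot 1
  R2 -= 4*R1 → (0, 0, 2, 4)  (L[2][1] := 4)
  R3 -= 3*R1 → (0, 0, 2, 0)  (L[3][1] := 3)

L[2][0] = 4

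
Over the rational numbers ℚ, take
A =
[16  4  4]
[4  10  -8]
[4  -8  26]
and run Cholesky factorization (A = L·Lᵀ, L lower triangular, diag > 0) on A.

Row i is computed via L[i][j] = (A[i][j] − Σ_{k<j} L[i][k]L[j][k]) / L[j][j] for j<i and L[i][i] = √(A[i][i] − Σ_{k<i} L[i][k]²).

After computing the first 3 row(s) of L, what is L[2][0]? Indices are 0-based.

Step 1: L[0][0] = √(16) = 4.
  L[1][0] = (4) / L[0][0] = 1.
Step 2: L[1][1] = √(9) = 3.
  L[2][0] = (4) / L[0][0] = 1.
  L[2][1] = (-9) / L[1][1] = -3.
Step 3: L[2][2] = √(16) = 4.

L[2][0] = 1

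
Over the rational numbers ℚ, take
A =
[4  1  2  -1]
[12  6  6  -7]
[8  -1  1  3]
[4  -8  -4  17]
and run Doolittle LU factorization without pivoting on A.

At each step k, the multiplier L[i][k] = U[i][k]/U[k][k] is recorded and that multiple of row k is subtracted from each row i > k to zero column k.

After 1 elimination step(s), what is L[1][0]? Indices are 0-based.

[col 0] pivot 4
  R1 -= 3*R0 → (0, 3, 0, -4)  (L[1][0] := 3)
  R2 -= 2*R0 → (0, -3, -3, 5)  (L[2][0] := 2)
  R3 -= 1*R0 → (0, -9, -6, 18)  (L[3][0] := 1)

L[1][0] = 3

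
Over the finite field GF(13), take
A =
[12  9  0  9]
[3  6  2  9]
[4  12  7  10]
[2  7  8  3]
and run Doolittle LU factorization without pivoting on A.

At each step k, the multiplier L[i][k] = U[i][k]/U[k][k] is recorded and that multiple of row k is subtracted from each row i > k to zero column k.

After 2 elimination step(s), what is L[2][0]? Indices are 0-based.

k=0: U[0][0]=12
  eliminate (1,0): mult=10, new row 1: (0, 7, 2, 10); set L[1][0]=10
  eliminate (2,0): mult=9, new row 2: (0, 9, 7, 7); set L[2][0]=9
  eliminate (3,0): mult=11, new row 3: (0, 12, 8, 8); set L[3][0]=11
k=1: U[1][1]=7
  eliminate (2,1): mult=5, new row 2: (0, 0, 10, 9); set L[2][1]=5
  eliminate (3,1): mult=11, new row 3: (0, 0, 12, 2); set L[3][1]=11

L[2][0] = 9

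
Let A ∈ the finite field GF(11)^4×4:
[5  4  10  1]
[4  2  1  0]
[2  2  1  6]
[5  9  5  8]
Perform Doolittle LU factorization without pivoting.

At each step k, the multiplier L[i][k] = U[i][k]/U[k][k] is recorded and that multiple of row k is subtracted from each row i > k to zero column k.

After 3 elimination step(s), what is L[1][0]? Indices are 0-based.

L[1][0] = 3

Step 1: pivot at (0,0) is 5.
  row1 ← row1 − (3)·row0  ⇒  L[1][0]=3, U row1=(0, 1, 4, 8)
  row2 ← row2 − (7)·row0  ⇒  L[2][0]=7, U row2=(0, 7, 8, 10)
  row3 ← row3 − (1)·row0  ⇒  L[3][0]=1, U row3=(0, 5, 6, 7)
Step 2: pivot at (1,1) is 1.
  row2 ← row2 − (7)·row1  ⇒  L[2][1]=7, U row2=(0, 0, 2, 9)
  row3 ← row3 − (5)·row1  ⇒  L[3][1]=5, U row3=(0, 0, 8, 0)
Step 3: pivot at (2,2) is 2.
  row3 ← row3 − (4)·row2  ⇒  L[3][2]=4, U row3=(0, 0, 0, 8)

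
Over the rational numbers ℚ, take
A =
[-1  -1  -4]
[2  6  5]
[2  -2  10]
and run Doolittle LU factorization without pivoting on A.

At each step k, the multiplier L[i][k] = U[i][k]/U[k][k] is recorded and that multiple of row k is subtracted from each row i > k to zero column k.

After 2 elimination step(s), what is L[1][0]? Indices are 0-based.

L[1][0] = -2

Step 1: pivot at (0,0) is -1.
  row1 ← row1 − (-2)·row0  ⇒  L[1][0]=-2, U row1=(0, 4, -3)
  row2 ← row2 − (-2)·row0  ⇒  L[2][0]=-2, U row2=(0, -4, 2)
Step 2: pivot at (1,1) is 4.
  row2 ← row2 − (-1)·row1  ⇒  L[2][1]=-1, U row2=(0, 0, -1)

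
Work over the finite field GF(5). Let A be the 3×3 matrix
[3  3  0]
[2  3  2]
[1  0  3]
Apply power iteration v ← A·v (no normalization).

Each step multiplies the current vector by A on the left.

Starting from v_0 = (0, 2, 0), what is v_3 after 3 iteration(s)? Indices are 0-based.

v_3 = (3, 4, 4)

v_0 = (0, 2, 0).
v_1 = A·v_0 = (1, 1, 0).
v_2 = A·v_1 = (1, 0, 1).
v_3 = A·v_2 = (3, 4, 4).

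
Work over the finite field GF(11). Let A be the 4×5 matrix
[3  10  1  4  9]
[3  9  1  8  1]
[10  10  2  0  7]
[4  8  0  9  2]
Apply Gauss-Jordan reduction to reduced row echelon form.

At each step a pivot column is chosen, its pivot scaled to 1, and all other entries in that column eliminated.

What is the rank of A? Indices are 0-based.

pivot(0,0)=3: scale R0 → (1, 7, 4, 5, 3)
  clear (1,0): R1 −= (3)R0 → (0, 10, 0, 4, 3)
  clear (2,0): R2 −= (10)R0 → (0, 6, 6, 5, 10)
  clear (3,0): R3 −= (4)R0 → (0, 2, 6, 0, 1)
pivot(1,1)=10: scale R1 → (0, 1, 0, 7, 8)
  clear (0,1): R0 −= (7)R1 → (1, 0, 4, 0, 2)
  clear (2,1): R2 −= (6)R1 → (0, 0, 6, 7, 6)
  clear (3,1): R3 −= (2)R1 → (0, 0, 6, 8, 7)
pivot(2,2)=6: scale R2 → (0, 0, 1, 3, 1)
  clear (0,2): R0 −= (4)R2 → (1, 0, 0, 10, 9)
  clear (3,2): R3 −= (6)R2 → (0, 0, 0, 1, 1)
pivot(3,3)=1: scale R3 → (0, 0, 0, 1, 1)
  clear (0,3): R0 −= (10)R3 → (1, 0, 0, 0, 10)
  clear (1,3): R1 −= (7)R3 → (0, 1, 0, 0, 1)
  clear (2,3): R2 −= (3)R3 → (0, 0, 1, 0, 9)

rank = 4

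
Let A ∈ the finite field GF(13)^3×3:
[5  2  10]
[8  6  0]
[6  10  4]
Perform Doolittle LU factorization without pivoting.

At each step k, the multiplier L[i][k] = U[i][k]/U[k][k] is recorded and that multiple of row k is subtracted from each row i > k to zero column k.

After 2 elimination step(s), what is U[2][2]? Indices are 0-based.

U[2][2] = 2

[col 0] pivot 5
  R1 -= 12*R0 → (0, 8, 10)  (L[1][0] := 12)
  R2 -= 9*R0 → (0, 5, 5)  (L[2][0] := 9)
[col 1] pivot 8
  R2 -= 12*R1 → (0, 0, 2)  (L[2][1] := 12)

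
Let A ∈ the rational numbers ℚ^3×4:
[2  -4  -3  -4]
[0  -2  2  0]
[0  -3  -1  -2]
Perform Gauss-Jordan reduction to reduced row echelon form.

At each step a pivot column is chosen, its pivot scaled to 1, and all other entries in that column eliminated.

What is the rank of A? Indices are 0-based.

[1] R0 /= 2  ⇒  (1, -2, -3/2, -2)
[2] R1 /= -2  ⇒  (0, 1, -1, 0)
     R0 -= -2·R1  ⇒  (1, 0, -7/2, -2)
     R2 -= -3·R1  ⇒  (0, 0, -4, -2)
[3] R2 /= -4  ⇒  (0, 0, 1, 1/2)
     R0 -= -7/2·R2  ⇒  (1, 0, 0, -1/4)
     R1 -= -1·R2  ⇒  (0, 1, 0, 1/2)

rank = 3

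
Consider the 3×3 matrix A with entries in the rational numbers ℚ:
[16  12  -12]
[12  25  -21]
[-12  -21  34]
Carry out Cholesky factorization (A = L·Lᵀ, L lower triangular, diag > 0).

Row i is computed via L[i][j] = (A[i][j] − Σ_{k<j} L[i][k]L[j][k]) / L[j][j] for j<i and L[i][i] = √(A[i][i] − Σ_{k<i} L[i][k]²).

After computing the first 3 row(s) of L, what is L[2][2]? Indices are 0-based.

L[2][2] = 4

Step 1: L[0][0] = √(16) = 4.
  L[1][0] = (12) / L[0][0] = 3.
Step 2: L[1][1] = √(16) = 4.
  L[2][0] = (-12) / L[0][0] = -3.
  L[2][1] = (-12) / L[1][1] = -3.
Step 3: L[2][2] = √(16) = 4.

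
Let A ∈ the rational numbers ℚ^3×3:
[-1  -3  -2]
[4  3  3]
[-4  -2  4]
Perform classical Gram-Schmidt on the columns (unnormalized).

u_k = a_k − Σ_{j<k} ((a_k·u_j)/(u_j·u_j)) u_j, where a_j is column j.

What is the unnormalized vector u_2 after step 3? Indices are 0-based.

Step 1: u_0 = a_0 = (-1, 4, -4).
Step 2: u_1 = a_1 − (23/33)·u_0 = (-76/33, 7/33, 26/33).
Step 3: u_2 = a_2 − (-2/33)·u_0 − (277/197)·u_1 = (232/197, 580/197, 522/197).

u_2 = (232/197, 580/197, 522/197)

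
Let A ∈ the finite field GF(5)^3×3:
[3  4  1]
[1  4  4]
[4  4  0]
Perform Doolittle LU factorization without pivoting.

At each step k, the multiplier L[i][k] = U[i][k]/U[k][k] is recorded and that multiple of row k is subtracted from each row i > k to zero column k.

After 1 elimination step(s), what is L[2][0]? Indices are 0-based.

[col 0] pivot 3
  R1 -= 2*R0 → (0, 1, 2)  (L[1][0] := 2)
  R2 -= 3*R0 → (0, 2, 2)  (L[2][0] := 3)

L[2][0] = 3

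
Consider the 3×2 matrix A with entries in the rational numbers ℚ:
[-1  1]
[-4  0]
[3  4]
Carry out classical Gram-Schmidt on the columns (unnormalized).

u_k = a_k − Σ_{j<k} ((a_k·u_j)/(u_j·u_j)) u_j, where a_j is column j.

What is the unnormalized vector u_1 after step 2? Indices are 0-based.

u_1 = (37/26, 22/13, 71/26)

Step 1: u_0 = a_0 = (-1, -4, 3).
Step 2: u_1 = a_1 − (11/26)·u_0 = (37/26, 22/13, 71/26).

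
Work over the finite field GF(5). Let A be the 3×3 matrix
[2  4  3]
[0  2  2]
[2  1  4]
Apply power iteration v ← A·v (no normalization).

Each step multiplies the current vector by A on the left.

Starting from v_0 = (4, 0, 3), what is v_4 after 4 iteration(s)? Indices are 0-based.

v_4 = (3, 4, 4)

v_0 = (4, 0, 3).
v_1 = A·v_0 = (2, 1, 0).
v_2 = A·v_1 = (3, 2, 0).
v_3 = A·v_2 = (4, 4, 3).
v_4 = A·v_3 = (3, 4, 4).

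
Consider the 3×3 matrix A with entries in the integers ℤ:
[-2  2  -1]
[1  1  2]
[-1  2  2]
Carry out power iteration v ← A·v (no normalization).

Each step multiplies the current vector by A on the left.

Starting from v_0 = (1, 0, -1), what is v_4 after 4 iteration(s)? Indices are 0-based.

v_4 = (25, -100, -89)

v_0 = (1, 0, -1).
v_1 = A·v_0 = (-1, -1, -3).
v_2 = A·v_1 = (3, -8, -7).
v_3 = A·v_2 = (-15, -19, -33).
v_4 = A·v_3 = (25, -100, -89).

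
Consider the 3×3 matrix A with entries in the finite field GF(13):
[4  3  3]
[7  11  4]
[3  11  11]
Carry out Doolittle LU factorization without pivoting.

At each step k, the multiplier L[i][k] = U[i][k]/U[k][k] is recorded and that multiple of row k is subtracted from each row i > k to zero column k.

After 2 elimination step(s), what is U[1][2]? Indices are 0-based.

[col 0] pivot 4
  R1 -= 5*R0 → (0, 9, 2)  (L[1][0] := 5)
  R2 -= 4*R0 → (0, 12, 12)  (L[2][0] := 4)
[col 1] pivot 9
  R2 -= 10*R1 → (0, 0, 5)  (L[2][1] := 10)

U[1][2] = 2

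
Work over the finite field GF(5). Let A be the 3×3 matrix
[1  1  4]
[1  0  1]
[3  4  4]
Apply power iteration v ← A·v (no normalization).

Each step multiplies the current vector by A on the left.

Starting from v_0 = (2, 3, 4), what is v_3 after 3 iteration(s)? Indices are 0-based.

v_0 = (2, 3, 4).
v_1 = A·v_0 = (1, 1, 4).
v_2 = A·v_1 = (3, 0, 3).
v_3 = A·v_2 = (0, 1, 1).

v_3 = (0, 1, 1)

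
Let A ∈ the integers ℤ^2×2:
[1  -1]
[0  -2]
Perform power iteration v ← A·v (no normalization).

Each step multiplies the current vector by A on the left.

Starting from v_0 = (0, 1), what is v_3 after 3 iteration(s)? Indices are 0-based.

v_0 = (0, 1).
v_1 = A·v_0 = (-1, -2).
v_2 = A·v_1 = (1, 4).
v_3 = A·v_2 = (-3, -8).

v_3 = (-3, -8)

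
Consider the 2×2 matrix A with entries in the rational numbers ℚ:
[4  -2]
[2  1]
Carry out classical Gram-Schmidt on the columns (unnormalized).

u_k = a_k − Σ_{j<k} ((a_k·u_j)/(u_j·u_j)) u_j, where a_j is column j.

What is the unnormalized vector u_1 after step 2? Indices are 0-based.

u_1 = (-4/5, 8/5)

Step 1: u_0 = a_0 = (4, 2).
Step 2: u_1 = a_1 − (-3/10)·u_0 = (-4/5, 8/5).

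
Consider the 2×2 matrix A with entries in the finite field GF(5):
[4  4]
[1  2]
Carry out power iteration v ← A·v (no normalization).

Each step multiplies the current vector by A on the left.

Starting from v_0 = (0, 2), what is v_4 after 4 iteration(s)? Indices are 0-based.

v_4 = (4, 1)

v_0 = (0, 2).
v_1 = A·v_0 = (3, 4).
v_2 = A·v_1 = (3, 1).
v_3 = A·v_2 = (1, 0).
v_4 = A·v_3 = (4, 1).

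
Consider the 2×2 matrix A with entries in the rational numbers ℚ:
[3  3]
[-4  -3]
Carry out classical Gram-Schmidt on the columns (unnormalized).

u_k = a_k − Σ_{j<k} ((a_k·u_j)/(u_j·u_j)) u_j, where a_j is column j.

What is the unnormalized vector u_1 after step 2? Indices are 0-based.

Step 1: u_0 = a_0 = (3, -4).
Step 2: u_1 = a_1 − (21/25)·u_0 = (12/25, 9/25).

u_1 = (12/25, 9/25)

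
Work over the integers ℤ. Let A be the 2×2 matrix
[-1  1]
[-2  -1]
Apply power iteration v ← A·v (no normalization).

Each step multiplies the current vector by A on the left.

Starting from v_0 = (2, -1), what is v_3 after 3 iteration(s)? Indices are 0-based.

v_3 = (9, -9)

v_0 = (2, -1).
v_1 = A·v_0 = (-3, -3).
v_2 = A·v_1 = (0, 9).
v_3 = A·v_2 = (9, -9).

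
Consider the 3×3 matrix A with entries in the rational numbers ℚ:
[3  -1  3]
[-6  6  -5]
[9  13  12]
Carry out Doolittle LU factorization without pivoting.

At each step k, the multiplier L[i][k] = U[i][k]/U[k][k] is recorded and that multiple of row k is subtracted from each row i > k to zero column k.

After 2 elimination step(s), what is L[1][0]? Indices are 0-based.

L[1][0] = -2

Step 1: pivot at (0,0) is 3.
  row1 ← row1 − (-2)·row0  ⇒  L[1][0]=-2, U row1=(0, 4, 1)
  row2 ← row2 − (3)·row0  ⇒  L[2][0]=3, U row2=(0, 16, 3)
Step 2: pivot at (1,1) is 4.
  row2 ← row2 − (4)·row1  ⇒  L[2][1]=4, U row2=(0, 0, -1)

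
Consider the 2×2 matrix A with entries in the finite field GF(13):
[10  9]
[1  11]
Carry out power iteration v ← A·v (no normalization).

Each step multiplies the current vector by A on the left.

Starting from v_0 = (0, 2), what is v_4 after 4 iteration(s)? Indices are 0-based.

v_0 = (0, 2).
v_1 = A·v_0 = (5, 9).
v_2 = A·v_1 = (1, 0).
v_3 = A·v_2 = (10, 1).
v_4 = A·v_3 = (5, 8).

v_4 = (5, 8)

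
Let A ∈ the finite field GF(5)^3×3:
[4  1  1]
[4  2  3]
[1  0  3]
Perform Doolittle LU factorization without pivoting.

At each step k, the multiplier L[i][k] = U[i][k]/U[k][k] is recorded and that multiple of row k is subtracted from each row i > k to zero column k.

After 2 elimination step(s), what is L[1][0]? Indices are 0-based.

L[1][0] = 1

Step 1: pivot at (0,0) is 4.
  row1 ← row1 − (1)·row0  ⇒  L[1][0]=1, U row1=(0, 1, 2)
  row2 ← row2 − (4)·row0  ⇒  L[2][0]=4, U row2=(0, 1, 4)
Step 2: pivot at (1,1) is 1.
  row2 ← row2 − (1)·row1  ⇒  L[2][1]=1, U row2=(0, 0, 2)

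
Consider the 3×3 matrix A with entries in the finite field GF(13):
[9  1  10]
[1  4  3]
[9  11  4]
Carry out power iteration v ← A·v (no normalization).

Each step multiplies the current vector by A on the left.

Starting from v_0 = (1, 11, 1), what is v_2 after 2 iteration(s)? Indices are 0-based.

v_2 = (7, 0, 8)

v_0 = (1, 11, 1).
v_1 = A·v_0 = (4, 9, 4).
v_2 = A·v_1 = (7, 0, 8).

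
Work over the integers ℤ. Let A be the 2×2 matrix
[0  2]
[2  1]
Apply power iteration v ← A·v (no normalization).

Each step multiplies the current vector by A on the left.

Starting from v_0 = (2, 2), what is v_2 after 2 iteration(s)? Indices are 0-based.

v_2 = (12, 14)

v_0 = (2, 2).
v_1 = A·v_0 = (4, 6).
v_2 = A·v_1 = (12, 14).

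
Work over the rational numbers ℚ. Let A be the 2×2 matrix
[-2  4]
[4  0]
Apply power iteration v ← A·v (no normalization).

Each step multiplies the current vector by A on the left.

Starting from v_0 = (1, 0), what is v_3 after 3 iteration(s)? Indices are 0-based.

v_3 = (-72, 80)

v_0 = (1, 0).
v_1 = A·v_0 = (-2, 4).
v_2 = A·v_1 = (20, -8).
v_3 = A·v_2 = (-72, 80).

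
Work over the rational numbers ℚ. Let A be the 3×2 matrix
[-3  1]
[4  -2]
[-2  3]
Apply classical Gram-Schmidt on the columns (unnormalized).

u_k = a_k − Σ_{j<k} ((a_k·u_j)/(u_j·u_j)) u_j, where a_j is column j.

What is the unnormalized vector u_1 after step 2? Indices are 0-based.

Step 1: u_0 = a_0 = (-3, 4, -2).
Step 2: u_1 = a_1 − (-17/29)·u_0 = (-22/29, 10/29, 53/29).

u_1 = (-22/29, 10/29, 53/29)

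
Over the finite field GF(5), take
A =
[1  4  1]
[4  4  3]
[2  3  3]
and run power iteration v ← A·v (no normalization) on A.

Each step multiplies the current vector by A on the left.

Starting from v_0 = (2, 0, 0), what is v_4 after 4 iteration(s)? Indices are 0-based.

v_0 = (2, 0, 0).
v_1 = A·v_0 = (2, 3, 4).
v_2 = A·v_1 = (3, 2, 0).
v_3 = A·v_2 = (1, 0, 2).
v_4 = A·v_3 = (3, 0, 3).

v_4 = (3, 0, 3)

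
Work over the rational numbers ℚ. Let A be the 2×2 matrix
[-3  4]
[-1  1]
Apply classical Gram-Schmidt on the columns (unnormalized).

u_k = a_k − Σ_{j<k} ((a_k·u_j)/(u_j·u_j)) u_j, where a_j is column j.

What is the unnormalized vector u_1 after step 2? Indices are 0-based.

u_1 = (1/10, -3/10)

Step 1: u_0 = a_0 = (-3, -1).
Step 2: u_1 = a_1 − (-13/10)·u_0 = (1/10, -3/10).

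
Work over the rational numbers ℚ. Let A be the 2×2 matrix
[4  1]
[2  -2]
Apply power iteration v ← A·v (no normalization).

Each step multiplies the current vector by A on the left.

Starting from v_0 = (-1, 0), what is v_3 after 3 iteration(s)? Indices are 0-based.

v_3 = (-76, -28)

v_0 = (-1, 0).
v_1 = A·v_0 = (-4, -2).
v_2 = A·v_1 = (-18, -4).
v_3 = A·v_2 = (-76, -28).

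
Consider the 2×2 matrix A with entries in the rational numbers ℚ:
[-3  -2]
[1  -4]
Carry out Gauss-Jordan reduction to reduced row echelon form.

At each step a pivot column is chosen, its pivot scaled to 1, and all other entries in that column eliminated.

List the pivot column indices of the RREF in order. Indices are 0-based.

pivot columns: 0, 1

pivot(0,0)=-3: scale R0 → (1, 2/3)
  clear (1,0): R1 −= (1)R0 → (0, -14/3)
pivot(1,1)=-14/3: scale R1 → (0, 1)
  clear (0,1): R0 −= (2/3)R1 → (1, 0)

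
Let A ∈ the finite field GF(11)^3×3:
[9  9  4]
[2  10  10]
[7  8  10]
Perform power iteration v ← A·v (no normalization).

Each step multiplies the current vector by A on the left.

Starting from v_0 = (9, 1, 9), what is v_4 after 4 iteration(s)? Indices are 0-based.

v_0 = (9, 1, 9).
v_1 = A·v_0 = (5, 8, 7).
v_2 = A·v_1 = (2, 6, 4).
v_3 = A·v_2 = (0, 5, 3).
v_4 = A·v_3 = (2, 3, 4).

v_4 = (2, 3, 4)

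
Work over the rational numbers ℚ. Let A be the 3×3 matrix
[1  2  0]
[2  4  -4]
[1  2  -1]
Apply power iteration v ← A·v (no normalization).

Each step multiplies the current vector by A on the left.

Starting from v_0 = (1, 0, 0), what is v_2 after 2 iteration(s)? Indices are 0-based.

v_0 = (1, 0, 0).
v_1 = A·v_0 = (1, 2, 1).
v_2 = A·v_1 = (5, 6, 4).

v_2 = (5, 6, 4)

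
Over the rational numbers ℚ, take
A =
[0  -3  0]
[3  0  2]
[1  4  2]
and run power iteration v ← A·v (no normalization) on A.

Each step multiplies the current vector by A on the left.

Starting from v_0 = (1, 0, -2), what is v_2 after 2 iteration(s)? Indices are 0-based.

v_0 = (1, 0, -2).
v_1 = A·v_0 = (0, -1, -3).
v_2 = A·v_1 = (3, -6, -10).

v_2 = (3, -6, -10)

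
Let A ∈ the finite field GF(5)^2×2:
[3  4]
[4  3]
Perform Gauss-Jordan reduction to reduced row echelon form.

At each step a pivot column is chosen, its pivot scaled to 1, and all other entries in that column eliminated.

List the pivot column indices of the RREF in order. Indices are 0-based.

[1] R0 /= 3  ⇒  (1, 3)
     R1 -= 4·R0  ⇒  (0, 1)
[2] R1 /= 1  ⇒  (0, 1)
     R0 -= 3·R1  ⇒  (1, 0)

pivot columns: 0, 1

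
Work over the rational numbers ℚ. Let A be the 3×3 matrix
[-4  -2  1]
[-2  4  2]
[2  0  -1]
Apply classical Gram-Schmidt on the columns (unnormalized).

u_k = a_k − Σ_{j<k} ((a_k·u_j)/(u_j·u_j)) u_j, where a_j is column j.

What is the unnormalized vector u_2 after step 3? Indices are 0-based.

Step 1: u_0 = a_0 = (-4, -2, 2).
Step 2: u_1 = a_1 − (0)·u_0 = (-2, 4, 0).
Step 3: u_2 = a_2 − (-5/12)·u_0 − (3/10)·u_1 = (-1/15, -1/30, -1/6).

u_2 = (-1/15, -1/30, -1/6)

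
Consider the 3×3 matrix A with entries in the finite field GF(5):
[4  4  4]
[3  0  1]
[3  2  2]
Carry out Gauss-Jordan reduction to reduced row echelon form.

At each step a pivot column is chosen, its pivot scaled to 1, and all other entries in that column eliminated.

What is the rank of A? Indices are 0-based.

rank = 3

step 1: normalize row 0 (÷4) = (1, 1, 1)
  row 1: subtract 3×row0 = (0, 2, 3)
  row 2: subtract 3×row0 = (0, 4, 4)
step 2: normalize row 1 (÷2) = (0, 1, 4)
  row 0: subtract 1×row1 = (1, 0, 2)
  row 2: subtract 4×row1 = (0, 0, 3)
step 3: normalize row 2 (÷3) = (0, 0, 1)
  row 0: subtract 2×row2 = (1, 0, 0)
  row 1: subtract 4×row2 = (0, 1, 0)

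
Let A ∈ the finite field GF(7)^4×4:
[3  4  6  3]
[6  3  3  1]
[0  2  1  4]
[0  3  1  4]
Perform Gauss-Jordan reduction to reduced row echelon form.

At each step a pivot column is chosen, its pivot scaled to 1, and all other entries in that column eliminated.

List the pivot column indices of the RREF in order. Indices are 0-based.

pivot columns: 0, 1, 2, 3

[1] R0 /= 3  ⇒  (1, 6, 2, 1)
     R1 -= 6·R0  ⇒  (0, 2, 5, 2)
[2] R1 /= 2  ⇒  (0, 1, 6, 1)
     R0 -= 6·R1  ⇒  (1, 0, 1, 2)
     R2 -= 2·R1  ⇒  (0, 0, 3, 2)
     R3 -= 3·R1  ⇒  (0, 0, 4, 1)
[3] R2 /= 3  ⇒  (0, 0, 1, 3)
     R0 -= 1·R2  ⇒  (1, 0, 0, 6)
     R1 -= 6·R2  ⇒  (0, 1, 0, 4)
     R3 -= 4·R2  ⇒  (0, 0, 0, 3)
[4] R3 /= 3  ⇒  (0, 0, 0, 1)
     R0 -= 6·R3  ⇒  (1, 0, 0, 0)
     R1 -= 4·R3  ⇒  (0, 1, 0, 0)
     R2 -= 3·R3  ⇒  (0, 0, 1, 0)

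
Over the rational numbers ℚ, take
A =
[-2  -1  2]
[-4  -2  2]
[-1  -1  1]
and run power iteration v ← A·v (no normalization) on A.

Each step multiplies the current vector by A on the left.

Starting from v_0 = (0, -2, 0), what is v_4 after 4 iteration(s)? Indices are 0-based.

v_0 = (0, -2, 0).
v_1 = A·v_0 = (2, 4, 2).
v_2 = A·v_1 = (-4, -12, -4).
v_3 = A·v_2 = (12, 32, 12).
v_4 = A·v_3 = (-32, -88, -32).

v_4 = (-32, -88, -32)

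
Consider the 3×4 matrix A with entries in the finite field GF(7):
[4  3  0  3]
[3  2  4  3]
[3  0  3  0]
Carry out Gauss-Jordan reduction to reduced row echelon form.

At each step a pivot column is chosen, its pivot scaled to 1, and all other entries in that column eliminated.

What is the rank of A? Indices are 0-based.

step 1: normalize row 0 (÷4) = (1, 6, 0, 6)
  row 1: subtract 3×row0 = (0, 5, 4, 6)
  row 2: subtract 3×row0 = (0, 3, 3, 3)
step 2: normalize row 1 (÷5) = (0, 1, 5, 4)
  row 0: subtract 6×row1 = (1, 0, 5, 3)
  row 2: subtract 3×row1 = (0, 0, 2, 5)
step 3: normalize row 2 (÷2) = (0, 0, 1, 6)
  row 0: subtract 5×row2 = (1, 0, 0, 1)
  row 1: subtract 5×row2 = (0, 1, 0, 2)

rank = 3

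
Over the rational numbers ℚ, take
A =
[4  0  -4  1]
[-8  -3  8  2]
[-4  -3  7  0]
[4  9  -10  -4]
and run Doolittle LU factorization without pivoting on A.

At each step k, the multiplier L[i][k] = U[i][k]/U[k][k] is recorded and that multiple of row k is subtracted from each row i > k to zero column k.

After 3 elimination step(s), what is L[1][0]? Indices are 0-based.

k=0: U[0][0]=4
  eliminate (1,0): mult=-2, new row 1: (0, -3, 0, 4); set L[1][0]=-2
  eliminate (2,0): mult=-1, new row 2: (0, -3, 3, 1); set L[2][0]=-1
  eliminate (3,0): mult=1, new row 3: (0, 9, -6, -5); set L[3][0]=1
k=1: U[1][1]=-3
  eliminate (2,1): mult=1, new row 2: (0, 0, 3, -3); set L[2][1]=1
  eliminate (3,1): mult=-3, new row 3: (0, 0, -6, 7); set L[3][1]=-3
k=2: U[2][2]=3
  eliminate (3,2): mult=-2, new row 3: (0, 0, 0, 1); set L[3][2]=-2

L[1][0] = -2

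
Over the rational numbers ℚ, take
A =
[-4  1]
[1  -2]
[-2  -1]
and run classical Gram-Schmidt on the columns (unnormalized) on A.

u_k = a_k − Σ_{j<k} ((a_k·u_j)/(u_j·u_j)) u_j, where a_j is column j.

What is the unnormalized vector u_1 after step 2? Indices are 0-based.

Step 1: u_0 = a_0 = (-4, 1, -2).
Step 2: u_1 = a_1 − (-4/21)·u_0 = (5/21, -38/21, -29/21).

u_1 = (5/21, -38/21, -29/21)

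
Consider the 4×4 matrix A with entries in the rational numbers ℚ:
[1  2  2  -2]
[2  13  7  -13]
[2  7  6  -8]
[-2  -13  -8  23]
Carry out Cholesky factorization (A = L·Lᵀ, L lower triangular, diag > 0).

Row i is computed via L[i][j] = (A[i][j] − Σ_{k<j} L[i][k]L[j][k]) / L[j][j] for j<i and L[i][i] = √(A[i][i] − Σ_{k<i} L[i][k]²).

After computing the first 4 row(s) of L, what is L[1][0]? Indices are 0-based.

L[1][0] = 2

Step 1: L[0][0] = √(1) = 1.
  L[1][0] = (2) / L[0][0] = 2.
Step 2: L[1][1] = √(9) = 3.
  L[2][0] = (2) / L[0][0] = 2.
  L[2][1] = (3) / L[1][1] = 1.
Step 3: L[2][2] = √(1) = 1.
  L[3][0] = (-2) / L[0][0] = -2.
  L[3][1] = (-9) / L[1][1] = -3.
  L[3][2] = (-1) / L[2][2] = -1.
Step 4: L[3][3] = √(9) = 3.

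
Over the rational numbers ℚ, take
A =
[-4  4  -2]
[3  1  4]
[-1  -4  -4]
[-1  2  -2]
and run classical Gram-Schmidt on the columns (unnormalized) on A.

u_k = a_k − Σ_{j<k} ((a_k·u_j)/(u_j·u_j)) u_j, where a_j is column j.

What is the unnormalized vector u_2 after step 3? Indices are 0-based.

u_2 = (218/439, -70/439, -227/439, -855/439)

Step 1: u_0 = a_0 = (-4, 3, -1, -1).
Step 2: u_1 = a_1 − (-11/27)·u_0 = (64/27, 20/9, -119/27, 43/27).
Step 3: u_2 = a_2 − (26/27)·u_0 − (251/439)·u_1 = (218/439, -70/439, -227/439, -855/439).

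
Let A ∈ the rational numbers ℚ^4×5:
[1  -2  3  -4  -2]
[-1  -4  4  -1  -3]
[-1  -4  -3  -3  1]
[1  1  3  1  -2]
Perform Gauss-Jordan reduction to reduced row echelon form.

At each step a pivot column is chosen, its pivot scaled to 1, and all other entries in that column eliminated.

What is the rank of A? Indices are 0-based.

step 1: normalize row 0 (÷1) = (1, -2, 3, -4, -2)
  row 1: subtract -1×row0 = (0, -6, 7, -5, -5)
  row 2: subtract -1×row0 = (0, -6, 0, -7, -1)
  row 3: subtract 1×row0 = (0, 3, 0, 5, 0)
step 2: normalize row 1 (÷-6) = (0, 1, -7/6, 5/6, 5/6)
  row 0: subtract -2×row1 = (1, 0, 2/3, -7/3, -1/3)
  row 2: subtract -6×row1 = (0, 0, -7, -2, 4)
  row 3: subtract 3×row1 = (0, 0, 7/2, 5/2, -5/2)
step 3: normalize row 2 (÷-7) = (0, 0, 1, 2/7, -4/7)
  row 0: subtract 2/3×row2 = (1, 0, 0, -53/21, 1/21)
  row 1: subtract -7/6×row2 = (0, 1, 0, 7/6, 1/6)
  row 3: subtract 7/2×row2 = (0, 0, 0, 3/2, -1/2)
step 4: normalize row 3 (÷3/2) = (0, 0, 0, 1, -1/3)
  row 0: subtract -53/21×row3 = (1, 0, 0, 0, -50/63)
  row 1: subtract 7/6×row3 = (0, 1, 0, 0, 5/9)
  row 2: subtract 2/7×row3 = (0, 0, 1, 0, -10/21)

rank = 4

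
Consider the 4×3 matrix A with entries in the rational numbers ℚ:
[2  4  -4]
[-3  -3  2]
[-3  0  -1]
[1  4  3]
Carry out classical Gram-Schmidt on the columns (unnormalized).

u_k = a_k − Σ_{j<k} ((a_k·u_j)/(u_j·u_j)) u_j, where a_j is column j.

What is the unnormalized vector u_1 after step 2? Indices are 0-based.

Step 1: u_0 = a_0 = (2, -3, -3, 1).
Step 2: u_1 = a_1 − (21/23)·u_0 = (50/23, -6/23, 63/23, 71/23).

u_1 = (50/23, -6/23, 63/23, 71/23)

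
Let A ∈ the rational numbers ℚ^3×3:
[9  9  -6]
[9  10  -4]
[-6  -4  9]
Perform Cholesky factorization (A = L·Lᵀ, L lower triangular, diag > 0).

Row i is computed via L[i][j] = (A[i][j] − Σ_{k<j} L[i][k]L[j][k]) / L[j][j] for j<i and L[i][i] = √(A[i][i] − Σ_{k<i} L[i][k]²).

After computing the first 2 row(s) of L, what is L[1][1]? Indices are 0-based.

L[1][1] = 1

Step 1: L[0][0] = √(9) = 3.
  L[1][0] = (9) / L[0][0] = 3.
Step 2: L[1][1] = √(1) = 1.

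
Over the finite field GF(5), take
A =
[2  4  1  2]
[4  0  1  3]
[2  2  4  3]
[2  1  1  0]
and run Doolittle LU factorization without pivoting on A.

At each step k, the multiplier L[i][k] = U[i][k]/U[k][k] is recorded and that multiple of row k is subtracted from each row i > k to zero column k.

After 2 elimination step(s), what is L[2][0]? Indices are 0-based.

L[2][0] = 1

Step 1: pivot at (0,0) is 2.
  row1 ← row1 − (2)·row0  ⇒  L[1][0]=2, U row1=(0, 2, 4, 4)
  row2 ← row2 − (1)·row0  ⇒  L[2][0]=1, U row2=(0, 3, 3, 1)
  row3 ← row3 − (1)·row0  ⇒  L[3][0]=1, U row3=(0, 2, 0, 3)
Step 2: pivot at (1,1) is 2.
  row2 ← row2 − (4)·row1  ⇒  L[2][1]=4, U row2=(0, 0, 2, 0)
  row3 ← row3 − (1)·row1  ⇒  L[3][1]=1, U row3=(0, 0, 1, 4)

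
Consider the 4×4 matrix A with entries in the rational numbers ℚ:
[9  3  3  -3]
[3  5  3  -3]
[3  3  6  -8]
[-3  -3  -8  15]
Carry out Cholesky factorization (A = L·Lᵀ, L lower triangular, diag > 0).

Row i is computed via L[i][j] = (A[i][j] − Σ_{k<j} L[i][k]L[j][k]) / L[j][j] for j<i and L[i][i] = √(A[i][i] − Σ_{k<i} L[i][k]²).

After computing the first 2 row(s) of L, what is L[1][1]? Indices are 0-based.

Step 1: L[0][0] = √(9) = 3.
  L[1][0] = (3) / L[0][0] = 1.
Step 2: L[1][1] = √(4) = 2.

L[1][1] = 2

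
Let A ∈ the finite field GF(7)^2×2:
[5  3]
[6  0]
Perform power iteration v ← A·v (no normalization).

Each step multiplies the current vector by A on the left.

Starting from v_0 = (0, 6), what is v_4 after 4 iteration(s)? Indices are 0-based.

v_4 = (2, 3)

v_0 = (0, 6).
v_1 = A·v_0 = (4, 0).
v_2 = A·v_1 = (6, 3).
v_3 = A·v_2 = (4, 1).
v_4 = A·v_3 = (2, 3).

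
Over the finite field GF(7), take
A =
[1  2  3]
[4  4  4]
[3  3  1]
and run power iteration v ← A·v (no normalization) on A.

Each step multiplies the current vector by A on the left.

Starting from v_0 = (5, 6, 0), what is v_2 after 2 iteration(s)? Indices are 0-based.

v_0 = (5, 6, 0).
v_1 = A·v_0 = (3, 2, 5).
v_2 = A·v_1 = (1, 5, 6).

v_2 = (1, 5, 6)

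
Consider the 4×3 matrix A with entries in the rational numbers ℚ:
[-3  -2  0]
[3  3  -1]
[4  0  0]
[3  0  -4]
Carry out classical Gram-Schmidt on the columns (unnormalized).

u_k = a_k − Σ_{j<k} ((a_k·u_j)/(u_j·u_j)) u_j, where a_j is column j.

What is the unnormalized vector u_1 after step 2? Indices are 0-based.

u_1 = (-41/43, 84/43, -60/43, -45/43)

Step 1: u_0 = a_0 = (-3, 3, 4, 3).
Step 2: u_1 = a_1 − (15/43)·u_0 = (-41/43, 84/43, -60/43, -45/43).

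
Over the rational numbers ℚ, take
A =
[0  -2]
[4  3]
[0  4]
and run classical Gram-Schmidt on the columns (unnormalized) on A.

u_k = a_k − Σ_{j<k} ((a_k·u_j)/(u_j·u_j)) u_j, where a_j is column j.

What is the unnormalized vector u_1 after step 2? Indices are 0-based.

Step 1: u_0 = a_0 = (0, 4, 0).
Step 2: u_1 = a_1 − (3/4)·u_0 = (-2, 0, 4).

u_1 = (-2, 0, 4)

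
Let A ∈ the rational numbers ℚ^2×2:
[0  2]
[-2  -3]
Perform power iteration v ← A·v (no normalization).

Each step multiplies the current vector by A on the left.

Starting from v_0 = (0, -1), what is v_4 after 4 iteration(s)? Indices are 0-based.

v_4 = (6, 11)

v_0 = (0, -1).
v_1 = A·v_0 = (-2, 3).
v_2 = A·v_1 = (6, -5).
v_3 = A·v_2 = (-10, 3).
v_4 = A·v_3 = (6, 11).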